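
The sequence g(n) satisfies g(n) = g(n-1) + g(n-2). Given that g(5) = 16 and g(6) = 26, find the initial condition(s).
Work backwards using g(k) = g(k+2) - g(k+1):
g(4) = g(6) - g(5) = 26 - 16 = 10
g(3) = g(5) - g(4) = 16 - 10 = 6
g(2) = g(4) - g(3) = 10 - 6 = 4
g(1) = g(3) - g(2) = 6 - 4 = 2
g(0) = g(2) - g(1) = 4 - 2 = 2

g(0) = 2, g(1) = 2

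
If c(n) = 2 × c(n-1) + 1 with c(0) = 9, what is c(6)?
Computing step by step:
c(0) = 9
c(1) = 2 × 9 + 1 = 19
c(2) = 2 × 19 + 1 = 39
c(3) = 2 × 39 + 1 = 79
c(4) = 2 × 79 + 1 = 159
c(5) = 2 × 159 + 1 = 319
c(6) = 2 × 319 + 1 = 639

639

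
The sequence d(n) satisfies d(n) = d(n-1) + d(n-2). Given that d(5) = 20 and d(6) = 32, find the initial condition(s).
Work backwards using d(k) = d(k+2) - d(k+1):
d(4) = d(6) - d(5) = 32 - 20 = 12
d(3) = d(5) - d(4) = 20 - 12 = 8
d(2) = d(4) - d(3) = 12 - 8 = 4
d(1) = d(3) - d(2) = 8 - 4 = 4
d(0) = d(2) - d(1) = 4 - 4 = 0

d(0) = 0, d(1) = 4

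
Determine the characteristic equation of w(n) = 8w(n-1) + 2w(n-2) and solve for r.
Substitute w(n) = rⁿ and divide through by rⁿ⁻²: r² - 8r - 2 = 0
Discriminant: 8² + 4·2 = 72, not a perfect square, so by the quadratic formula r = (8 ± √72)/2.
General solution: w(n) = A·r₁ⁿ + B·r₂ⁿ where r₁,r₂ = (8 ± √72)/2

Characteristic: r² - 8r - 2 = 0, Roots: r = (8 ± √72)/2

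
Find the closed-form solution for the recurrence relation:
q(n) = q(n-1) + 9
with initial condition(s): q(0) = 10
Recurrence: q(n) = q(n-1) + 9, initial: q(0) = 10.
Each step adds 9, so q(n) = q(0) + 9n = 9n + 10.

q(n) = 9n + 10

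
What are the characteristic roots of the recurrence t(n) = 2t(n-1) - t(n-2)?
Substitute t(n) = rⁿ and divide through by rⁿ⁻²: r² - 2r + 1 = 0
Factor: (r - 1)² = 0, so r = 1 (double root).
General solution: t(n) = (A + Bn)·1ⁿ

Characteristic: r² - 2r + 1 = 0, Roots: r = 1 (double root)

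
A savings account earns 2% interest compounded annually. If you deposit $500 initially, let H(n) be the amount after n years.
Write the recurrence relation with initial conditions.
Each year the balance grows by 2%, i.e. is multiplied by 1 + 2/100 = 1.02, so H(n) = 1.02 × H(n-1). The initial deposit gives H(0) = 500.
Unrolling gives the closed form H(n) = 500 × (1.02)ⁿ.

H(n) = 1.02 × H(n-1), H(0) = 500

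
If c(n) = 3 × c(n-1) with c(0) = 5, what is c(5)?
Computing step by step:
c(0) = 5
c(1) = 3 × 5 = 15
c(2) = 3 × 15 = 45
c(3) = 3 × 45 = 135
c(4) = 3 × 135 = 405
c(5) = 3 × 405 = 1215

1215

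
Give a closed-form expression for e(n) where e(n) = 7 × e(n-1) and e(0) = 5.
Recurrence: e(n) = 7 × e(n-1), initial: e(0) = 5.
Each term is 7 times the previous, so this is geometric with ratio 7. After n steps: e(n) = e(0)·7ⁿ = 5·7ⁿ.

e(n) = 5·7ⁿ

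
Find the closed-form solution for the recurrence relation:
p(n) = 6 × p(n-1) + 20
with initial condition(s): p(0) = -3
Recurrence: p(n) = 6 × p(n-1) + 20, initial: p(0) = -3.
Try p(n) = A·6ⁿ + C. Substituting: A·6ⁿ + C = 6(A·6ⁿ⁻¹ + C) + 20 = A·6ⁿ + 6C + 20, so C = 6C + 20, giving C = -4. Then p(0) = A - 4 = -3 gives A = 1.

p(n) = 6ⁿ - 4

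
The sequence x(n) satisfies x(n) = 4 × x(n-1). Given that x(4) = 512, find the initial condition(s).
In general x(n) = 4ⁿ · x(0). At n = 4: x(0) = x(4) / 4^4 = 512 / 256 = 2.

x(0) = 2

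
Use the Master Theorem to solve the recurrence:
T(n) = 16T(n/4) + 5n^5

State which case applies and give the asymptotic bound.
Master Theorem template: T(n) = a·T(n/b) + f(n).
Here: a=16, b=4, f(n)=5n^5
Compute log_b(a) = log_4(16) = 2.
f(n) = 5n^5 = Ω(n^(2+ε)) with ε = 3, and the regularity condition holds (a·f(n/b) = (a/b^5)·f(n) with a/b^5 = 4^-3 < 1). Case 3: T(n) = Θ(f(n)) = Θ(n^5).

Case 3: T(n) = Θ(n^5)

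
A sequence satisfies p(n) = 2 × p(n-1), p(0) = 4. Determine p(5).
Computing step by step:
p(0) = 4
p(1) = 2 × 4 = 8
p(2) = 2 × 8 = 16
p(3) = 2 × 16 = 32
p(4) = 2 × 32 = 64
p(5) = 2 × 64 = 128

128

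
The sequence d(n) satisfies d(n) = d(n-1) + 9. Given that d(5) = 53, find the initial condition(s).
d(5) = d(0) + 5·9, so d(0) = 53 - 45 = 8.

d(0) = 8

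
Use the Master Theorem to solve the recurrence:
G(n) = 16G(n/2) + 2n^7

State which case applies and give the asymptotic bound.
Master Theorem template: G(n) = a·G(n/b) + f(n).
Here: a=16, b=2, f(n)=2n^7
Compute log_b(a) = log_2(16) = 4.
f(n) = 2n^7 = Ω(n^(4+ε)) with ε = 3, and the regularity condition holds (a·f(n/b) = (a/b^7)·f(n) with a/b^7 = 2^-3 < 1). Case 3: G(n) = Θ(f(n)) = Θ(n^7).

Case 3: G(n) = Θ(n^7)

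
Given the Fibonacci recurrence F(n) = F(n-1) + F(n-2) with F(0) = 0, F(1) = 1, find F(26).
Computing the sequence terms:
0, 1, 1, 2, 3, 5, 8, 13, 21, 34, 55, 89, 144, 233, 377, 610, 987, 1597, 2584, 4181, 6765, 10946, 17711, 28657, 46368, 75025, 121393

121393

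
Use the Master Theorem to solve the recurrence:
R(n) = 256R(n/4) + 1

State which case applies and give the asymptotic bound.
Master Theorem template: R(n) = a·R(n/b) + f(n).
Here: a=256, b=4, f(n)=1
Compute log_b(a) = log_4(256) = 4.
f(n) = 1 = O(n^(4-ε)) with ε = 4. Case 1: R(n) = Θ(n^log_b(a)) = Θ(n^4).

Case 1: R(n) = Θ(n^4)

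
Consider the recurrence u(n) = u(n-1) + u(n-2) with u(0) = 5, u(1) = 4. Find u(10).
Computing the sequence terms:
5, 4, 9, 13, 22, 35, 57, 92, 149, 241, 390

390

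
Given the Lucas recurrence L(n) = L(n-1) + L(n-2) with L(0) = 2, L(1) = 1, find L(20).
Computing the sequence terms:
2, 1, 3, 4, 7, 11, 18, 29, 47, 76, 123, 199, 322, 521, 843, 1364, 2207, 3571, 5778, 9349, 15127

15127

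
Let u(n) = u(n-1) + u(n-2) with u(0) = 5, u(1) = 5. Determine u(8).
Computing the sequence terms:
5, 5, 10, 15, 25, 40, 65, 105, 170

170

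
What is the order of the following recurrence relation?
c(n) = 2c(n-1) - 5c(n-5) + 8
The order is the largest lag k for which c(n-k) appears. Here the deepest term is c(n-5) (the 8 term is non-homogeneous and does not affect the order), so the order is 5.

Order 5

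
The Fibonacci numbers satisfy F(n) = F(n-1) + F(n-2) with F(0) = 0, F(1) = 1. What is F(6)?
Computing the sequence terms:
0, 1, 1, 2, 3, 5, 8

8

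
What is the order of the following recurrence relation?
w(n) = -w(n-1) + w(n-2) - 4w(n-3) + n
The order is the largest lag k for which w(n-k) appears. Here the deepest term is w(n-3) (the n term is non-homogeneous and does not affect the order), so the order is 3.

Order 3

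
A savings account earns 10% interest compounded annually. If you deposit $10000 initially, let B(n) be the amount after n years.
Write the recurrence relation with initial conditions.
Each year the balance grows by 10%, i.e. is multiplied by 1 + 10/100 = 1.1, so B(n) = 1.1 × B(n-1). The initial deposit gives B(0) = 10000.
Unrolling gives the closed form B(n) = 10000 × (1.1)ⁿ.

B(n) = 1.1 × B(n-1), B(0) = 10000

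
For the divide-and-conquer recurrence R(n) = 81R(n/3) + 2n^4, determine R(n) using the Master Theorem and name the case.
Master Theorem template: R(n) = a·R(n/b) + f(n).
Here: a=81, b=3, f(n)=2n^4
Compute log_b(a) = log_3(81) = 4.
f(n) = 2n^4 = Θ(n^4). Case 2: R(n) = Θ(n^4 log n).

Case 2: R(n) = Θ(n^4 log n)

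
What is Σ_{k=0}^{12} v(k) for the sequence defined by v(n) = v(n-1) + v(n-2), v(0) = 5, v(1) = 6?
Computing the sequence terms: 5, 6, 11, 17, 28, 45, 73, 118, 191, 309, 500, 809, 1309
Adding these values together:

3421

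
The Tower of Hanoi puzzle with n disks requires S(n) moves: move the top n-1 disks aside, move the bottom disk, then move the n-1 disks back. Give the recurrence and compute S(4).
Moving n disks = move the top n-1 disks aside (S(n-1) moves) + move the largest disk (1 move) + move the n-1 disks back on top (S(n-1) moves), so S(n) = 2S(n-1) + 1, with S(1) = 1 (a single disk takes one move).
First terms: 1, 3, 7, 15, … — each is one less than a power of 2. Indeed S(n) + 1 = 2(S(n-1) + 1) with S(1) + 1 = 2, so S(n) + 1 = 2ⁿ and S(n) = 2ⁿ - 1.
Hence S(4) = 2^4 - 1 = 16 - 1 = 15.

S(n) = 2S(n-1) + 1, S(1) = 1; S(4) = 15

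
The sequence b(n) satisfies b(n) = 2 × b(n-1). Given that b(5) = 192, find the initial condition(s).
In general b(n) = 2ⁿ · b(0). At n = 5: b(0) = b(5) / 2^5 = 192 / 32 = 6.

b(0) = 6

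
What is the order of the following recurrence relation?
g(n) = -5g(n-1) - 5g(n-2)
The order is the largest lag k for which g(n-k) appears. Here the deepest term is g(n-2), so the order is 2.

Order 2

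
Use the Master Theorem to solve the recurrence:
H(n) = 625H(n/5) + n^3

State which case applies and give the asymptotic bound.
Master Theorem template: H(n) = a·H(n/b) + f(n).
Here: a=625, b=5, f(n)=n^3
Compute log_b(a) = log_5(625) = 4.
f(n) = n^3 = O(n^(4-ε)) with ε = 1. Case 1: H(n) = Θ(n^log_b(a)) = Θ(n^4).

Case 1: H(n) = Θ(n^4)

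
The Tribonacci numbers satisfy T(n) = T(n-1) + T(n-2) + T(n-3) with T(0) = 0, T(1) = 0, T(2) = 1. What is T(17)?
Computing the sequence terms:
0, 0, 1, 1, 2, 4, 7, 13, 24, 44, 81, 149, 274, 504, 927, 1705, 3136, 5768

5768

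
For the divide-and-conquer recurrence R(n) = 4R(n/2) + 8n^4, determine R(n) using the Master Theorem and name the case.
Master Theorem template: R(n) = a·R(n/b) + f(n).
Here: a=4, b=2, f(n)=8n^4
Compute log_b(a) = log_2(4) = 2.
f(n) = 8n^4 = Ω(n^(2+ε)) with ε = 2, and the regularity condition holds (a·f(n/b) = (a/b^4)·f(n) with a/b^4 = 2^-2 < 1). Case 3: R(n) = Θ(f(n)) = Θ(n^4).

Case 3: R(n) = Θ(n^4)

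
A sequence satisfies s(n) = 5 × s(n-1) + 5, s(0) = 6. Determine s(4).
Computing step by step:
s(0) = 6
s(1) = 5 × 6 + 5 = 35
s(2) = 5 × 35 + 5 = 180
s(3) = 5 × 180 + 5 = 905
s(4) = 5 × 905 + 5 = 4530

4530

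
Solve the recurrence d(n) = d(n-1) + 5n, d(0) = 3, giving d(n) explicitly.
Recurrence: d(n) = d(n-1) + 5n, initial: d(0) = 3.
Telescoping: d(n) = d(0) + 5·Σᵢ₌₁ⁿ i = 3 + 5·n(n+1)/2.

d(n) = 5·n(n+1)/2 + 3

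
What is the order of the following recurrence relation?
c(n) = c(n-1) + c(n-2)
The order is the largest lag k for which c(n-k) appears. Here the deepest term is c(n-2), so the order is 2.

Order 2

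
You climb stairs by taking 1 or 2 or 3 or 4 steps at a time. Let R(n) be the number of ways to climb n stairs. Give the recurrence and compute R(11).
Condition on the size of the last step (1 to 4): before it there were n-1, …, n-4 stairs climbed, and these cases are disjoint, so R(n) = R(n-1) + R(n-2) + R(n-3) + R(n-4) (order-4 linear recurrence).
Initial conditions by direct count (compositions of i into parts ≤ 4): R(1) = 1; R(2) = 2; R(3) = 4; R(4) = 8.
Iterating the recurrence: R(5) = 15, R(6) = 29, R(7) = 56, R(8) = 108, R(9) = 208, R(10) = 401, R(11) = 773.

R(n) = R(n-1) + R(n-2) + R(n-3) + R(n-4), R(1) = 1, R(2) = 2, R(3) = 4, R(4) = 8; R(11) = 773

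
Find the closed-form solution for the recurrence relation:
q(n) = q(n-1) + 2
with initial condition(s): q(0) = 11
Recurrence: q(n) = q(n-1) + 2, initial: q(0) = 11.
Each step adds 2, so q(n) = q(0) + 2n = 2n + 11.

q(n) = 2n + 11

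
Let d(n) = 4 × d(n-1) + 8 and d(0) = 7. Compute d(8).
Computing step by step:
d(0) = 7
d(1) = 4 × 7 + 8 = 36
d(2) = 4 × 36 + 8 = 152
d(3) = 4 × 152 + 8 = 616
d(4) = 4 × 616 + 8 = 2472
d(5) = 4 × 2472 + 8 = 9896
d(6) = 4 × 9896 + 8 = 39592
d(7) = 4 × 39592 + 8 = 158376
d(8) = 4 × 158376 + 8 = 633512

633512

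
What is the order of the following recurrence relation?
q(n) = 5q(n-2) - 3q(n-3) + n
The order is the largest lag k for which q(n-k) appears. Here the deepest term is q(n-3) (the n term is non-homogeneous and does not affect the order), so the order is 3.

Order 3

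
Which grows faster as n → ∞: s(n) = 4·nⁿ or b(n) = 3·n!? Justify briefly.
Comparing growth rates:
Growth-rate hierarchy: log n ≺ any polynomial ≺ any exponential cⁿ (c>1) ≺ n! ≺ nⁿ.
super-exponential nⁿ dominates factorial asymptotically.

s(n) grows faster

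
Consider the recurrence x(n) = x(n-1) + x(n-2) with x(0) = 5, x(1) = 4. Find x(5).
Computing the sequence terms:
5, 4, 9, 13, 22, 35

35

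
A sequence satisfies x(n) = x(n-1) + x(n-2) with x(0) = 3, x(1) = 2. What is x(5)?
Computing the sequence terms:
3, 2, 5, 7, 12, 19

19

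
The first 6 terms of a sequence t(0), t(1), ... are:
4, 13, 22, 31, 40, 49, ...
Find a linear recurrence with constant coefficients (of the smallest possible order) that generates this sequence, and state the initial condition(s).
Look for the lowest-order linear relation among consecutive terms.
Observation: consecutive differences are constant (= 9).
Check at n=2: 1·13 + 9 = 22. ✓

t(n) = t(n-1) + 9, t(0) = 4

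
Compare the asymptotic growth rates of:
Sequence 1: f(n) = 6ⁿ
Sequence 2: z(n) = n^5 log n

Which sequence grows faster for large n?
Comparing growth rates:
Growth-rate hierarchy: log n ≺ any polynomial ≺ any exponential cⁿ (c>1) ≺ n! ≺ nⁿ.
exponential base 6 dominates polynomial degree 5 (with log factor) asymptotically.

f(n) grows faster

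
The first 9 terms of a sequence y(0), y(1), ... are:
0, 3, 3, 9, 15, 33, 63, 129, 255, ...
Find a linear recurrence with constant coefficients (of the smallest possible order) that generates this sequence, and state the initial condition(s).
Look for the lowest-order linear relation among consecutive terms.
Observation: y(n) - 1·y(n-1) - (2)·y(n-2) = 0 holds for the shown terms, and no order-1 relation y(n) = α·y(n-1) + β fits.
Check at n=3: 1·3 + (2)·3 = 9. ✓

y(n) = y(n-1) + 2y(n-2), y(0) = 0, y(1) = 3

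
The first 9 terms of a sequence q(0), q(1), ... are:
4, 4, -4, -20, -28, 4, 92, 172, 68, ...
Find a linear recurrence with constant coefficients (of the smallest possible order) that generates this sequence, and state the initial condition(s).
Look for the lowest-order linear relation among consecutive terms.
Observation: q(n) - 2·q(n-1) - (-3)·q(n-2) = 0 holds for the shown terms, and no order-1 relation q(n) = α·q(n-1) + β fits.
Check at n=3: 2·-4 + (-3)·4 = -20. ✓

q(n) = 2q(n-1) - 3q(n-2), q(0) = 4, q(1) = 4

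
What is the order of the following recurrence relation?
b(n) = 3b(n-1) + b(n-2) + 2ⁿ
The order is the largest lag k for which b(n-k) appears. Here the deepest term is b(n-2) (the 2ⁿ term is non-homogeneous and does not affect the order), so the order is 2.

Order 2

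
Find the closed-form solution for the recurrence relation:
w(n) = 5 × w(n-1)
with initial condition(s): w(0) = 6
Recurrence: w(n) = 5 × w(n-1), initial: w(0) = 6.
Each term is 5 times the previous, so this is geometric with ratio 5. After n steps: w(n) = w(0)·5ⁿ = 6·5ⁿ.

w(n) = 6·5ⁿ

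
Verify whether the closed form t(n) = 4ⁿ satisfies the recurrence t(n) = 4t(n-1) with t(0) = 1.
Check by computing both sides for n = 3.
From the recurrence with t(0) = 1:
  t(0) = 1, t(1) = 4, t(2) = 16, t(3) = 64
  so the recurrence gives t(3) = 64.
From the proposed closed form t(n) = 4ⁿ:
  t(3) = 64.
Both sides give 64 at n = 3, and the initial condition(s) match, so the closed form is consistent.

Yes, the closed form is correct.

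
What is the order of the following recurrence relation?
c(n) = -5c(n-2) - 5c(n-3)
The order is the largest lag k for which c(n-k) appears. Here the deepest term is c(n-3), so the order is 3.

Order 3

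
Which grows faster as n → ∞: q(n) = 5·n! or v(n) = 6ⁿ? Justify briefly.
Comparing growth rates:
Growth-rate hierarchy: log n ≺ any polynomial ≺ any exponential cⁿ (c>1) ≺ n! ≺ nⁿ.
factorial dominates exponential base 6 asymptotically.

q(n) grows faster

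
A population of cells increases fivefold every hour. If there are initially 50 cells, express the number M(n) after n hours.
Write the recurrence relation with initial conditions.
Each hour multiplies the count by 5, so the count after n hours depends only on the count after n-1 hours: M(n) = 5 × M(n-1). The starting count gives M(0) = 50.
Unrolling n times gives the closed form M(n) = 50 × 5ⁿ.

M(n) = 5 × M(n-1), M(0) = 50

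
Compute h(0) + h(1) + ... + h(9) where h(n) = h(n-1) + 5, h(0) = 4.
Computing the sequence terms: 4, 9, 14, 19, 24, 29, 34, 39, 44, 49
Adding these values together:

265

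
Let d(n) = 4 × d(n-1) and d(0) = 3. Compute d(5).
Computing step by step:
d(0) = 3
d(1) = 4 × 3 = 12
d(2) = 4 × 12 = 48
d(3) = 4 × 48 = 192
d(4) = 4 × 192 = 768
d(5) = 4 × 768 = 3072

3072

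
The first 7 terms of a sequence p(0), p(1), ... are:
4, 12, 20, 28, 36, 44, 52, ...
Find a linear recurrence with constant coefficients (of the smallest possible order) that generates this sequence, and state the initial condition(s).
Look for the lowest-order linear relation among consecutive terms.
Observation: consecutive differences are constant (= 8).
Check at n=2: 1·12 + 8 = 20. ✓

p(n) = p(n-1) + 8, p(0) = 4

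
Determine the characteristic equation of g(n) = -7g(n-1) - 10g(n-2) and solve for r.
Substitute g(n) = rⁿ and divide through by rⁿ⁻²: r² + 7r + 10 = 0
Factor: (r + 5)(r + 2) = 0, so r = -5, -2.
General solution: g(n) = A·(-5)ⁿ + B·(-2)ⁿ

Characteristic: r² + 7r + 10 = 0, Roots: r = -5, -2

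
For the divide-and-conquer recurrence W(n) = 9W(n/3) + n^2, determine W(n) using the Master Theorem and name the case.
Master Theorem template: W(n) = a·W(n/b) + f(n).
Here: a=9, b=3, f(n)=n^2
Compute log_b(a) = log_3(9) = 2.
f(n) = n^2 = Θ(n^2). Case 2: W(n) = Θ(n^2 log n).

Case 2: W(n) = Θ(n^2 log n)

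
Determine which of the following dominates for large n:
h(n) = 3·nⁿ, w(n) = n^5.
Comparing growth rates:
Growth-rate hierarchy: log n ≺ any polynomial ≺ any exponential cⁿ (c>1) ≺ n! ≺ nⁿ.
super-exponential nⁿ dominates polynomial degree 5 asymptotically.

h(n) grows faster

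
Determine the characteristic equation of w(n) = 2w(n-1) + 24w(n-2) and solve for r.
Substitute w(n) = rⁿ and divide through by rⁿ⁻²: r² - 2r - 24 = 0
Factor: (r - 6)(r + 4) = 0, so r = 6, -4.
General solution: w(n) = A·6ⁿ + B·(-4)ⁿ

Characteristic: r² - 2r - 24 = 0, Roots: r = 6, -4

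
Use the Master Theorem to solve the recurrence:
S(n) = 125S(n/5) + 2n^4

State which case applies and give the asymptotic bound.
Master Theorem template: S(n) = a·S(n/b) + f(n).
Here: a=125, b=5, f(n)=2n^4
Compute log_b(a) = log_5(125) = 3.
f(n) = 2n^4 = Ω(n^(3+ε)) with ε = 1, and the regularity condition holds (a·f(n/b) = (a/b^4)·f(n) with a/b^4 = 5^-1 < 1). Case 3: S(n) = Θ(f(n)) = Θ(n^4).

Case 3: S(n) = Θ(n^4)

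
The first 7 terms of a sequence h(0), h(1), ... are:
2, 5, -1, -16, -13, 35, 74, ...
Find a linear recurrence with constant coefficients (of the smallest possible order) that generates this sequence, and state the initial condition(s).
Look for the lowest-order linear relation among consecutive terms.
Observation: h(n) - 1·h(n-1) - (-3)·h(n-2) = 0 holds for the shown terms, and no order-1 relation h(n) = α·h(n-1) + β fits.
Check at n=3: 1·-1 + (-3)·5 = -16. ✓

h(n) = h(n-1) - 3h(n-2), h(0) = 2, h(1) = 5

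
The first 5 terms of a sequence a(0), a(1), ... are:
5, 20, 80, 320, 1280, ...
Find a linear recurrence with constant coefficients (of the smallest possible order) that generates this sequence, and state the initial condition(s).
Look for the lowest-order linear relation among consecutive terms.
Observation: each term is 4× the previous.
Check at n=2: 4·20 = 80. ✓

a(n) = 4 × a(n-1), a(0) = 5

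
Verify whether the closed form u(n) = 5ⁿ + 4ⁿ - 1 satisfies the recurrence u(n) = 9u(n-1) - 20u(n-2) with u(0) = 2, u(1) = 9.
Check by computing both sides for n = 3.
From the recurrence with u(0) = 2, u(1) = 9:
  u(0) = 2, u(1) = 9, u(2) = 41, u(3) = 189
  so the recurrence gives u(3) = 189.
From the proposed closed form u(n) = 5ⁿ + 4ⁿ - 1:
  u(3) = 188.
The recurrence gives 189 but the closed form gives 188, so the closed form does not satisfy the recurrence.

No, the closed form is incorrect.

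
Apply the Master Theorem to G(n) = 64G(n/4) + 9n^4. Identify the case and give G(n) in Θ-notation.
Master Theorem template: G(n) = a·G(n/b) + f(n).
Here: a=64, b=4, f(n)=9n^4
Compute log_b(a) = log_4(64) = 3.
f(n) = 9n^4 = Ω(n^(3+ε)) with ε = 1, and the regularity condition holds (a·f(n/b) = (a/b^4)·f(n) with a/b^4 = 4^-1 < 1). Case 3: G(n) = Θ(f(n)) = Θ(n^4).

Case 3: G(n) = Θ(n^4)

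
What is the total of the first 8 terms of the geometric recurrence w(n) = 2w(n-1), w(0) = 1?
Computing the sequence terms: 1, 2, 4, 8, 16, 32, 64, 128
Adding these values together:

255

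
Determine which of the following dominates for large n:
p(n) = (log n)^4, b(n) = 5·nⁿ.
Comparing growth rates:
Growth-rate hierarchy: log n ≺ any polynomial ≺ any exponential cⁿ (c>1) ≺ n! ≺ nⁿ.
super-exponential nⁿ dominates polylogarithmic (log n)^4 asymptotically.

b(n) grows faster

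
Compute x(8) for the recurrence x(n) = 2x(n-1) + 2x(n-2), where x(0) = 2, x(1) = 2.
Computing the sequence terms:
2, 2, 8, 20, 56, 152, 416, 1136, 3104

3104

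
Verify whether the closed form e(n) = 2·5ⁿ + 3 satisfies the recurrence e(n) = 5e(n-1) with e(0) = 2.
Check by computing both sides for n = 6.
From the recurrence with e(0) = 2:
  e(0) = 2, e(1) = 10, e(2) = 50, e(3) = 250, e(4) = 1250, e(5) = 6250, e(6) = 31250
  so the recurrence gives e(6) = 31250.
From the proposed closed form e(n) = 2·5ⁿ + 3:
  e(6) = 31253.
The recurrence gives 31250 but the closed form gives 31253, so the closed form does not satisfy the recurrence.

No, the closed form is incorrect.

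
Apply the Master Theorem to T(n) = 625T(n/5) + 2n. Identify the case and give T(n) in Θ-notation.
Master Theorem template: T(n) = a·T(n/b) + f(n).
Here: a=625, b=5, f(n)=2n
Compute log_b(a) = log_5(625) = 4.
f(n) = 2n = O(n^(4-ε)) with ε = 3. Case 1: T(n) = Θ(n^log_b(a)) = Θ(n^4).

Case 1: T(n) = Θ(n^4)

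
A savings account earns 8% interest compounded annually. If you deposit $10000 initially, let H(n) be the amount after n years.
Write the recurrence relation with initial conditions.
Each year the balance grows by 8%, i.e. is multiplied by 1 + 8/100 = 1.08, so H(n) = 1.08 × H(n-1). The initial deposit gives H(0) = 10000.
Unrolling gives the closed form H(n) = 10000 × (1.08)ⁿ.

H(n) = 1.08 × H(n-1), H(0) = 10000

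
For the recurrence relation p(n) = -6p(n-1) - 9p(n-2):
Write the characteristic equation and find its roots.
Substitute p(n) = rⁿ and divide through by rⁿ⁻²: r² + 6r + 9 = 0
Factor: (r + 3)² = 0, so r = -3 (double root).
General solution: p(n) = (A + Bn)·(-3)ⁿ

Characteristic: r² + 6r + 9 = 0, Roots: r = -3 (double root)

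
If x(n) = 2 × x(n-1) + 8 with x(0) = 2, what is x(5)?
Computing step by step:
x(0) = 2
x(1) = 2 × 2 + 8 = 12
x(2) = 2 × 12 + 8 = 32
x(3) = 2 × 32 + 8 = 72
x(4) = 2 × 72 + 8 = 152
x(5) = 2 × 152 + 8 = 312

312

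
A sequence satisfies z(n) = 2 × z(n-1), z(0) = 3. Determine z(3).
Computing step by step:
z(0) = 3
z(1) = 2 × 3 = 6
z(2) = 2 × 6 = 12
z(3) = 2 × 12 = 24

24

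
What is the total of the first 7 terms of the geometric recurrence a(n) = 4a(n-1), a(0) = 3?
Computing the sequence terms: 3, 12, 48, 192, 768, 3072, 12288
Adding these values together:

16383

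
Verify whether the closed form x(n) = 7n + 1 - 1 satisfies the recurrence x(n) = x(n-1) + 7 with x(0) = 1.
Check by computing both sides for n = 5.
From the recurrence with x(0) = 1:
  x(0) = 1, x(1) = 8, x(2) = 15, x(3) = 22, x(4) = 29, x(5) = 36
  so the recurrence gives x(5) = 36.
From the proposed closed form x(n) = 7n + 1 - 1:
  x(5) = 35.
The recurrence gives 36 but the closed form gives 35, so the closed form does not satisfy the recurrence.

No, the closed form is incorrect.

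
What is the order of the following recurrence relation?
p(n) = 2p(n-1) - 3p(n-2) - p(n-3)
The order is the largest lag k for which p(n-k) appears. Here the deepest term is p(n-3), so the order is 3.

Order 3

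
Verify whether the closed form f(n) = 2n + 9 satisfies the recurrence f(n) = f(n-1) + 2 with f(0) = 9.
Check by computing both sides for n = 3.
From the recurrence with f(0) = 9:
  f(0) = 9, f(1) = 11, f(2) = 13, f(3) = 15
  so the recurrence gives f(3) = 15.
From the proposed closed form f(n) = 2n + 9:
  f(3) = 15.
Both sides give 15 at n = 3, and the initial condition(s) match, so the closed form is consistent.

Yes, the closed form is correct.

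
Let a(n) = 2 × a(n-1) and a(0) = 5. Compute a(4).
Computing step by step:
a(0) = 5
a(1) = 2 × 5 = 10
a(2) = 2 × 10 = 20
a(3) = 2 × 20 = 40
a(4) = 2 × 40 = 80

80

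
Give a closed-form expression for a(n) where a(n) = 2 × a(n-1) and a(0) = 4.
Recurrence: a(n) = 2 × a(n-1), initial: a(0) = 4.
Each term is 2 times the previous, so this is geometric with ratio 2. After n steps: a(n) = a(0)·2ⁿ = 4·2ⁿ.

a(n) = 4·2ⁿ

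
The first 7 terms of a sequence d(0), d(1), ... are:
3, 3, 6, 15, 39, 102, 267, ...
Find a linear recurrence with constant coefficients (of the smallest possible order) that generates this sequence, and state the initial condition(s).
Look for the lowest-order linear relation among consecutive terms.
Observation: d(n) - 3·d(n-1) - (-1)·d(n-2) = 0 holds for the shown terms, and no order-1 relation d(n) = α·d(n-1) + β fits.
Check at n=3: 3·6 + (-1)·3 = 15. ✓

d(n) = 3d(n-1) - d(n-2), d(0) = 3, d(1) = 3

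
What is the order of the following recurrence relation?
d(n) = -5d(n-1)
The order is the largest lag k for which d(n-k) appears. Here the deepest term is d(n-1), so the order is 1.

Order 1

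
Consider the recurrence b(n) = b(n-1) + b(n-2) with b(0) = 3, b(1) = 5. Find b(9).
Computing the sequence terms:
3, 5, 8, 13, 21, 34, 55, 89, 144, 233

233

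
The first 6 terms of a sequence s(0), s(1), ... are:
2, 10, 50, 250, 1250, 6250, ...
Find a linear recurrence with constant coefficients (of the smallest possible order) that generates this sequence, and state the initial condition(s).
Look for the lowest-order linear relation among consecutive terms.
Observation: each term is 5× the previous.
Check at n=2: 5·10 = 50. ✓

s(n) = 5 × s(n-1), s(0) = 2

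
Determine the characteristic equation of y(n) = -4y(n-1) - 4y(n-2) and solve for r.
Substitute y(n) = rⁿ and divide through by rⁿ⁻²: r² + 4r + 4 = 0
Factor: (r + 2)² = 0, so r = -2 (double root).
General solution: y(n) = (A + Bn)·(-2)ⁿ

Characteristic: r² + 4r + 4 = 0, Roots: r = -2 (double root)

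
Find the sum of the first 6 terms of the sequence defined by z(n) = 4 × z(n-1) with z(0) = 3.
Computing the sequence terms: 3, 12, 48, 192, 768, 3072
Adding these values together:

4095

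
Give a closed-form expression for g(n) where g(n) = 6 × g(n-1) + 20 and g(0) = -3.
Recurrence: g(n) = 6 × g(n-1) + 20, initial: g(0) = -3.
Try g(n) = A·6ⁿ + C. Substituting: A·6ⁿ + C = 6(A·6ⁿ⁻¹ + C) + 20 = A·6ⁿ + 6C + 20, so C = 6C + 20, giving C = -4. Then g(0) = A - 4 = -3 gives A = 1.

g(n) = 6ⁿ - 4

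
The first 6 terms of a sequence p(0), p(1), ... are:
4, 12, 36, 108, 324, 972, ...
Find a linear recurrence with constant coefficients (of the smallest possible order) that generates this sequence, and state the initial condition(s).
Look for the lowest-order linear relation among consecutive terms.
Observation: each term is 3× the previous.
Check at n=2: 3·12 = 36. ✓

p(n) = 3 × p(n-1), p(0) = 4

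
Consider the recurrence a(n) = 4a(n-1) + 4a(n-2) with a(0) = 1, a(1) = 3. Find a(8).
Computing the sequence terms:
1, 3, 16, 76, 368, 1776, 8576, 41408, 199936

199936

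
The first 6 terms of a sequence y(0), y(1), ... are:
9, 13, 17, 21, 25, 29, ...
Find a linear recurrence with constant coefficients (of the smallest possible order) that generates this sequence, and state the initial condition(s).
Look for the lowest-order linear relation among consecutive terms.
Observation: consecutive differences are constant (= 4).
Check at n=2: 1·13 + 4 = 17. ✓

y(n) = y(n-1) + 4, y(0) = 9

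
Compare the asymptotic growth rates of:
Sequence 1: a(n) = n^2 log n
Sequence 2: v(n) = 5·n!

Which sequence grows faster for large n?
Comparing growth rates:
Growth-rate hierarchy: log n ≺ any polynomial ≺ any exponential cⁿ (c>1) ≺ n! ≺ nⁿ.
factorial dominates polynomial degree 2 (with log factor) asymptotically.

v(n) grows faster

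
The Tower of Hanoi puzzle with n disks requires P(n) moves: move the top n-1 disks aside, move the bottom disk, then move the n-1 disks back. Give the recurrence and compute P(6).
Moving n disks = move the top n-1 disks aside (P(n-1) moves) + move the largest disk (1 move) + move the n-1 disks back on top (P(n-1) moves), so P(n) = 2P(n-1) + 1, with P(1) = 1 (a single disk takes one move).
First terms: 1, 3, 7, 15, 31, 63, … — each is one less than a power of 2. Indeed P(n) + 1 = 2(P(n-1) + 1) with P(1) + 1 = 2, so P(n) + 1 = 2ⁿ and P(n) = 2ⁿ - 1.
Hence P(6) = 2^6 - 1 = 64 - 1 = 63.

P(n) = 2P(n-1) + 1, P(1) = 1; P(6) = 63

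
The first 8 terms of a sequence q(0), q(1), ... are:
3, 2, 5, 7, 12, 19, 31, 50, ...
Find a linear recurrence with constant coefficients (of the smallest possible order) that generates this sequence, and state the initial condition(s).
Look for the lowest-order linear relation among consecutive terms.
Observation: q(n) - 1·q(n-1) - (1)·q(n-2) = 0 holds for the shown terms, and no order-1 relation q(n) = α·q(n-1) + β fits.
Check at n=3: 1·5 + (1)·2 = 7. ✓

q(n) = q(n-1) + q(n-2), q(0) = 3, q(1) = 2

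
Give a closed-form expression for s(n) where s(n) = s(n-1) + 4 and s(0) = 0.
Recurrence: s(n) = s(n-1) + 4, initial: s(0) = 0.
Each step adds 4, so s(n) = s(0) + 4n = 4n.

s(n) = 4n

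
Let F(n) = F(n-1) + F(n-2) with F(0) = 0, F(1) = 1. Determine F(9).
Computing the sequence terms:
0, 1, 1, 2, 3, 5, 8, 13, 21, 34

34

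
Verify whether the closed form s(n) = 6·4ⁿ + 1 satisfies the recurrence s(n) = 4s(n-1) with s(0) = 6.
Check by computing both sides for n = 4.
From the recurrence with s(0) = 6:
  s(0) = 6, s(1) = 24, s(2) = 96, s(3) = 384, s(4) = 1536
  so the recurrence gives s(4) = 1536.
From the proposed closed form s(n) = 6·4ⁿ + 1:
  s(4) = 1537.
The recurrence gives 1536 but the closed form gives 1537, so the closed form does not satisfy the recurrence.

No, the closed form is incorrect.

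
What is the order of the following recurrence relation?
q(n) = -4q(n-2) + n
The order is the largest lag k for which q(n-k) appears. Here the deepest term is q(n-2) (the n term is non-homogeneous and does not affect the order), so the order is 2.

Order 2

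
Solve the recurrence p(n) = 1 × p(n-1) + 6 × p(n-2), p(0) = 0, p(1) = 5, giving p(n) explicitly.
Recurrence: p(n) = 1 × p(n-1) + 6 × p(n-2), initial: p(0) = 0, p(1) = 5.
Characteristic equation: r² - 1r - 6 = 0, which factors as (r - 3)(r + 2) = 0, so r = 3, -2. General solution p(n) = A·3ⁿ + B·(-2)ⁿ. From p(0) = 0: A + B = 0. From p(1) = 5: 3A - 2B = 5. Solving gives A = 1, B = -1.

p(n) = 3ⁿ - (-2)ⁿ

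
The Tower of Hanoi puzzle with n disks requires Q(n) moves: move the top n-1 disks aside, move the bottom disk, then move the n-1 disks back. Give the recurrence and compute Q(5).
Moving n disks = move the top n-1 disks aside (Q(n-1) moves) + move the largest disk (1 move) + move the n-1 disks back on top (Q(n-1) moves), so Q(n) = 2Q(n-1) + 1, with Q(1) = 1 (a single disk takes one move).
First terms: 1, 3, 7, 15, 31, … — each is one less than a power of 2. Indeed Q(n) + 1 = 2(Q(n-1) + 1) with Q(1) + 1 = 2, so Q(n) + 1 = 2ⁿ and Q(n) = 2ⁿ - 1.
Hence Q(5) = 2^5 - 1 = 32 - 1 = 31.

Q(n) = 2Q(n-1) + 1, Q(1) = 1; Q(5) = 31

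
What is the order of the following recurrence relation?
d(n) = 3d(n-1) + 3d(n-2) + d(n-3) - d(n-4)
The order is the largest lag k for which d(n-k) appears. Here the deepest term is d(n-4), so the order is 4.

Order 4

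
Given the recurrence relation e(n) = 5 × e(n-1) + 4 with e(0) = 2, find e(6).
Computing step by step:
e(0) = 2
e(1) = 5 × 2 + 4 = 14
e(2) = 5 × 14 + 4 = 74
e(3) = 5 × 74 + 4 = 374
e(4) = 5 × 374 + 4 = 1874
e(5) = 5 × 1874 + 4 = 9374
e(6) = 5 × 9374 + 4 = 46874

46874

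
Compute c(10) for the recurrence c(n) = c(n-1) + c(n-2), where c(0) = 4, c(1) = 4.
Computing the sequence terms:
4, 4, 8, 12, 20, 32, 52, 84, 136, 220, 356

356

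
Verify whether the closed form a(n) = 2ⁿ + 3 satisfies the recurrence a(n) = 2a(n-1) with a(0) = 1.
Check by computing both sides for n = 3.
From the recurrence with a(0) = 1:
  a(0) = 1, a(1) = 2, a(2) = 4, a(3) = 8
  so the recurrence gives a(3) = 8.
From the proposed closed form a(n) = 2ⁿ + 3:
  a(3) = 11.
The recurrence gives 8 but the closed form gives 11, so the closed form does not satisfy the recurrence.

No, the closed form is incorrect.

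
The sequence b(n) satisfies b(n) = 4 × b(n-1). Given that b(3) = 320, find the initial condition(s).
In general b(n) = 4ⁿ · b(0). At n = 3: b(0) = b(3) / 4^3 = 320 / 64 = 5.

b(0) = 5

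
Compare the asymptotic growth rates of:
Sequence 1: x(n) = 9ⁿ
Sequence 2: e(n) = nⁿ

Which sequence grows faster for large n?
Comparing growth rates:
Growth-rate hierarchy: log n ≺ any polynomial ≺ any exponential cⁿ (c>1) ≺ n! ≺ nⁿ.
super-exponential nⁿ dominates exponential base 9 asymptotically.

e(n) grows faster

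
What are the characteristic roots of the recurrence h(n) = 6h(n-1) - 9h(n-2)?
Substitute h(n) = rⁿ and divide through by rⁿ⁻²: r² - 6r + 9 = 0
Factor: (r - 3)² = 0, so r = 3 (double root).
General solution: h(n) = (A + Bn)·3ⁿ

Characteristic: r² - 6r + 9 = 0, Roots: r = 3 (double root)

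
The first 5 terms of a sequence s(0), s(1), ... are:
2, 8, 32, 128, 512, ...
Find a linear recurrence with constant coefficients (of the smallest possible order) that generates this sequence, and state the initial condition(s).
Look for the lowest-order linear relation among consecutive terms.
Observation: each term is 4× the previous.
Check at n=2: 4·8 = 32. ✓

s(n) = 4 × s(n-1), s(0) = 2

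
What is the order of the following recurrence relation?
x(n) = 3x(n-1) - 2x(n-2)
The order is the largest lag k for which x(n-k) appears. Here the deepest term is x(n-2), so the order is 2.

Order 2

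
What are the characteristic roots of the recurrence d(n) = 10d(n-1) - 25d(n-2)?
Substitute d(n) = rⁿ and divide through by rⁿ⁻²: r² - 10r + 25 = 0
Factor: (r - 5)² = 0, so r = 5 (double root).
General solution: d(n) = (A + Bn)·5ⁿ

Characteristic: r² - 10r + 25 = 0, Roots: r = 5 (double root)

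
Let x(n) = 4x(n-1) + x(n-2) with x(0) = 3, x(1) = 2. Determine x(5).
Computing the sequence terms:
3, 2, 11, 46, 195, 826

826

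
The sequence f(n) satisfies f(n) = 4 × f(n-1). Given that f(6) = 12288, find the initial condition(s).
In general f(n) = 4ⁿ · f(0). At n = 6: f(0) = f(6) / 4^6 = 12288 / 4096 = 3.

f(0) = 3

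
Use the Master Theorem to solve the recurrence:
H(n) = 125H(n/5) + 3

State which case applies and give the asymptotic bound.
Master Theorem template: H(n) = a·H(n/b) + f(n).
Here: a=125, b=5, f(n)=3
Compute log_b(a) = log_5(125) = 3.
f(n) = 3 = O(n^(3-ε)) with ε = 3. Case 1: H(n) = Θ(n^log_b(a)) = Θ(n^3).

Case 1: H(n) = Θ(n^3)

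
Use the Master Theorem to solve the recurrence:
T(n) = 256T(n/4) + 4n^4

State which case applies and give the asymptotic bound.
Master Theorem template: T(n) = a·T(n/b) + f(n).
Here: a=256, b=4, f(n)=4n^4
Compute log_b(a) = log_4(256) = 4.
f(n) = 4n^4 = Θ(n^4). Case 2: T(n) = Θ(n^4 log n).

Case 2: T(n) = Θ(n^4 log n)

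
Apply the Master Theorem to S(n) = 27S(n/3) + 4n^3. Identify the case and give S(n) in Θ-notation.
Master Theorem template: S(n) = a·S(n/b) + f(n).
Here: a=27, b=3, f(n)=4n^3
Compute log_b(a) = log_3(27) = 3.
f(n) = 4n^3 = Θ(n^3). Case 2: S(n) = Θ(n^3 log n).

Case 2: S(n) = Θ(n^3 log n)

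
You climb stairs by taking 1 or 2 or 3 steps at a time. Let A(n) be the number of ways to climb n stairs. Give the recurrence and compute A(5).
Condition on the size of the last step (1 to 3): before it there were n-1, …, n-3 stairs climbed, and these cases are disjoint, so A(n) = A(n-1) + A(n-2) + A(n-3) (order-3 linear recurrence).
Initial conditions by direct count (compositions of i into parts ≤ 3): A(1) = 1; A(2) = 2; A(3) = 4.
Iterating the recurrence: A(4) = 7, A(5) = 13.

A(n) = A(n-1) + A(n-2) + A(n-3), A(1) = 1, A(2) = 2, A(3) = 4; A(5) = 13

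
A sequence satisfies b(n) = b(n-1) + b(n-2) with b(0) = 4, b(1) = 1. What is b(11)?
Computing the sequence terms:
4, 1, 5, 6, 11, 17, 28, 45, 73, 118, 191, 309

309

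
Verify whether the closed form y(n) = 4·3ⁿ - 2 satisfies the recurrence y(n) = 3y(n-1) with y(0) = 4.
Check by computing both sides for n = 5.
From the recurrence with y(0) = 4:
  y(0) = 4, y(1) = 12, y(2) = 36, y(3) = 108, y(4) = 324, y(5) = 972
  so the recurrence gives y(5) = 972.
From the proposed closed form y(n) = 4·3ⁿ - 2:
  y(5) = 970.
The recurrence gives 972 but the closed form gives 970, so the closed form does not satisfy the recurrence.

No, the closed form is incorrect.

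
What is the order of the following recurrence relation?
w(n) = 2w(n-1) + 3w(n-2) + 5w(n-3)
The order is the largest lag k for which w(n-k) appears. Here the deepest term is w(n-3), so the order is 3.

Order 3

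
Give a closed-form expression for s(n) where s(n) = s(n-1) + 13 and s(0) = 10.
Recurrence: s(n) = s(n-1) + 13, initial: s(0) = 10.
Each step adds 13, so s(n) = s(0) + 13n = 13n + 10.

s(n) = 13n + 10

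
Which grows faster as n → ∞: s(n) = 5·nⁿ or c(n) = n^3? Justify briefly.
Comparing growth rates:
Growth-rate hierarchy: log n ≺ any polynomial ≺ any exponential cⁿ (c>1) ≺ n! ≺ nⁿ.
super-exponential nⁿ dominates polynomial degree 3 asymptotically.

s(n) grows faster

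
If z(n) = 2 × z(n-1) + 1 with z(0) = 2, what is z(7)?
Computing step by step:
z(0) = 2
z(1) = 2 × 2 + 1 = 5
z(2) = 2 × 5 + 1 = 11
z(3) = 2 × 11 + 1 = 23
z(4) = 2 × 23 + 1 = 47
z(5) = 2 × 47 + 1 = 95
z(6) = 2 × 95 + 1 = 191
z(7) = 2 × 191 + 1 = 383

383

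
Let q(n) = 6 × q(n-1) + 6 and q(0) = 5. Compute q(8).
Computing step by step:
q(0) = 5
q(1) = 6 × 5 + 6 = 36
q(2) = 6 × 36 + 6 = 222
q(3) = 6 × 222 + 6 = 1338
q(4) = 6 × 1338 + 6 = 8034
q(5) = 6 × 8034 + 6 = 48210
q(6) = 6 × 48210 + 6 = 289266
q(7) = 6 × 289266 + 6 = 1735602
q(8) = 6 × 1735602 + 6 = 10413618

10413618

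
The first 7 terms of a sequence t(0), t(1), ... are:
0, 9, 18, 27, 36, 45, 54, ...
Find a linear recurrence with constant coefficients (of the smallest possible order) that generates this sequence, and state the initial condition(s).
Look for the lowest-order linear relation among consecutive terms.
Observation: consecutive differences are constant (= 9).
Check at n=2: 1·9 + 9 = 18. ✓

t(n) = t(n-1) + 9, t(0) = 0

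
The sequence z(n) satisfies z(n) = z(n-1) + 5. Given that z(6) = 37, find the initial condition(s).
z(6) = z(0) + 6·5, so z(0) = 37 - 30 = 7.

z(0) = 7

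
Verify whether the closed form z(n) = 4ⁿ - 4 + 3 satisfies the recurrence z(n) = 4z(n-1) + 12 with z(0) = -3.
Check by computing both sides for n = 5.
From the recurrence with z(0) = -3:
  z(0) = -3, z(1) = 0, z(2) = 12, z(3) = 60, z(4) = 252, z(5) = 1020
  so the recurrence gives z(5) = 1020.
From the proposed closed form z(n) = 4ⁿ - 4 + 3:
  z(5) = 1023.
The recurrence gives 1020 but the closed form gives 1023, so the closed form does not satisfy the recurrence.

No, the closed form is incorrect.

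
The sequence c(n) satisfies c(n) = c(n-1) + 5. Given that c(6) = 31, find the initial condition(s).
c(6) = c(0) + 6·5, so c(0) = 31 - 30 = 1.

c(0) = 1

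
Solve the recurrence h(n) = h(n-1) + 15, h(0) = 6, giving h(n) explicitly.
Recurrence: h(n) = h(n-1) + 15, initial: h(0) = 6.
Each step adds 15, so h(n) = h(0) + 15n = 15n + 6.

h(n) = 15n + 6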